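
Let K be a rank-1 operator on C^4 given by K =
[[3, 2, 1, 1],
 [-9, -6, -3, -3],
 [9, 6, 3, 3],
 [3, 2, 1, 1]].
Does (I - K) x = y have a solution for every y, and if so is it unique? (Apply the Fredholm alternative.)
(I - K) is singular (det(I - K) = 0, i.e. 1 ∈ sigma(K)). (I - K) x = y is solvable iff y ⊥ ker((I - K)^*) = span{(3, 2, 1, 1)}, i.e. iff 3y_1 + 2y_2 + y_3 + y_4 = 0. When solvable, the solutions are x = y + c·(1, -3, 3, 1), c arbitrary (ker(I - K) = span{(1, -3, 3, 1)}, dimension 1).

K has rank 1, so it is an outer product K = u v^T: every row of K is a multiple of one row vector. Reading off the entries, u = (1, -3, 3, 1) and v = (3, 2, 1, 1) (row i of K equals u_i·v^T). A rank-one matrix u v^T satisfies K u = u (v·u) and kills the (3)-dimensional subspace v^⊥, so its characteristic polynomial is lambda^3 (lambda - v·u) with v·u = tr K = 1. Hence the eigenvalues of I - K are 1 (multiplicity 3) and 1 - (1) = 0, so det(I - K) = 0. (Direct check: I - K =
[[-2, -2, -1, -1],
 [9, 7, 3, 3],
 [-9, -6, -2, -3],
 [-3, -2, -1, 0]]
has determinant 0.) So 1 is an eigenvalue of K and (I - K) is not invertible. The finite-dimensional Fredholm alternative says: either (I - K) is invertible, or ker(I - K) ≠ {0} and then range(I - K) = ker((I - K)^*)^⊥, with dim ker(I - K) = dim ker((I - K)^*). We are in the second case, so we need both kernels. Kernel of I - K: (I - K) u = u - u (v·u) = u - u = 0, so ker(I - K) = span{u} = span{(1, -3, 3, 1)} (it is exactly 1-dimensional because rank(I - K) = 3). Kernel of the adjoint: K is real, so (I - K)^* = I - K^T = I - v u^T, and (I - v u^T) v = v - v (u·v) = 0; hence ker((I - K)^*) = span{v} = span{(3, 2, 1, 1)}. Therefore (I - K) x = y is solvable iff <y, v> = 0, i.e. iff 3y_1 + 2y_2 + y_3 + y_4 = 0. When this holds, K y = u (v·y) = 0, so (I - K) y = y and x = y is a particular solution; the full solution set is the line x = y + c·u = y + c·(1, -3, 3, 1), c ∈ C.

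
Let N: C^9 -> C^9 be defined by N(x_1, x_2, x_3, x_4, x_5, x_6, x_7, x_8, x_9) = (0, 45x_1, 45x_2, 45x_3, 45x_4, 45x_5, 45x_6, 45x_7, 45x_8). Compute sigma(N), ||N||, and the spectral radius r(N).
sigma(N) = {0}; ||N|| = 45; r(N) = 0. (N is nilpotent with N^9 = 0.)

On C^9, N is a strictly lower-triangular matrix with 45 on the subdiagonal and zeros elsewhere, so its characteristic polynomial is lambda^9 and every eigenvalue is 0: sigma(N) = {0}. For the operator norm, N e_i = 45e_{i+1} for i = 1, ..., 8 and N e_9 = 0, so the singular values of N are 45 (with multiplicity 8) and 0; hence ||N|| = 45. The spectral radius r(N) = max|lambda| = 0. Note ||N|| > r(N) — characteristic of non-normal nilpotent operators. Indeed N^9 = 0.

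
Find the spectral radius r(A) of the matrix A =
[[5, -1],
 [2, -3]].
r(A) = (2 + sqrt(56))/2 ≈ 4.7417

The eigenvalues of A are the roots of its characteristic polynomial. With M = A (coefficients from the trace and determinant):
  p(λ) = det(λ I - M) = λ^2 - 2λ - 13.
For λ^2 - 2λ - 13 the discriminant is 56. It is nonnegative but not a perfect square, so the roots are real and irrational: λ = (2 ± sqrt(56))/2 ≈ 4.7417, -2.7417.
Thus the eigenvalues (to 4 decimals) are 4.7417 (modulus 4.7417); -2.7417 (modulus 2.7417). The spectral radius is the largest modulus: r(A) = (2 + sqrt(56))/2 ≈ 4.7417. (Cross-check: r(A) ≤ ||A||_2 ≈ 5.8339; equality holds whenever A is normal, though it can also hold for some non-normal A.)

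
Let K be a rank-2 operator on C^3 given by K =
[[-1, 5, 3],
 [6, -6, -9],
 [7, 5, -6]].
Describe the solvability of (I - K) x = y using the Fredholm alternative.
(I - K) is invertible (det(I - K) = 56 ≠ 0), so for every y in C^3 the equation (I - K) x = y has a unique solution.

K has rank 2 and factors as K = U V^T = u1 v1^T + u2 v2^T with u1 = (-1, 3, 2), v1 = (2, -2, -3), u2 = (1, 0, 3), v2 = (1, 3, 0) (multiplying out reproduces the displayed K). The nonzero eigenvalues of U V^T coincide with those of the 2 x 2 matrix G = V^T U = [[v1·u1, v1·u2], [v2·u1, v2·u2]] = [[-14, -7], [8, 1]], and by the Sylvester determinant identity det(I_3 - U V^T) = det(I_2 - V^T U) = det([[15, 7], [-8, 0]]) = (15)(0) - (7)(-8) = 56. (Direct check: I - K =
[[2, -5, -3],
 [-6, 7, 9],
 [-7, -5, 7]]
has determinant 56.) The finite-dimensional Fredholm alternative says: either (I - K) is invertible, or ker(I - K) ≠ {0} and then range(I - K) = ker((I - K)^*)^⊥, with dim ker(I - K) = dim ker((I - K)^*). Since det(I - K) ≠ 0, 1 is not an eigenvalue of K and ker(I - K) = {0}, so we are in the first case: for every y there is a unique x = (I - K)^(-1) y. (Explicitly, by the Woodbury identity, (I - U V^T)^(-1) = I + U (I_2 - G)^(-1) V^T.)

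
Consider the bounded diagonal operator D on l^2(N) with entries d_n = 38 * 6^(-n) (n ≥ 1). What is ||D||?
||D|| = 19/3 (attained at n = 1)

For D diagonal, ||D|| = sup_n |d_n|. The sequence d_n = 38 * 6^(-n) is positive and strictly decreasing (ratio 6^(-1) < 1), so the supremum is d_1 = 38/6 = 19/3. Hence ||D|| = 19/3.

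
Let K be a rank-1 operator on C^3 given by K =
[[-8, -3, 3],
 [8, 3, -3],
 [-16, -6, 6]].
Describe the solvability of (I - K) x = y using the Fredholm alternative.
(I - K) is singular (det(I - K) = 0, i.e. 1 ∈ sigma(K)). (I - K) x = y is solvable iff y ⊥ ker((I - K)^*) = span{(-8, -3, 3)}, i.e. iff -8y_1 - 3y_2 + 3y_3 = 0. When solvable, the solutions are x = y + c·(1, -1, 2), c arbitrary (ker(I - K) = span{(1, -1, 2)}, dimension 1).

K has rank 1, so it is an outer product K = u v^T: every row of K is a multiple of one row vector. Reading off the entries, u = (1, -1, 2) and v = (-8, -3, 3) (row i of K equals u_i·v^T). A rank-one matrix u v^T satisfies K u = u (v·u) and kills the (2)-dimensional subspace v^⊥, so its characteristic polynomial is lambda^2 (lambda - v·u) with v·u = tr K = 1. Hence the eigenvalues of I - K are 1 (multiplicity 2) and 1 - (1) = 0, so det(I - K) = 0. (Direct check: I - K =
[[9, 3, -3],
 [-8, -2, 3],
 [16, 6, -5]]
has determinant 0.) So 1 is an eigenvalue of K and (I - K) is not invertible. The finite-dimensional Fredholm alternative says: either (I - K) is invertible, or ker(I - K) ≠ {0} and then range(I - K) = ker((I - K)^*)^⊥, with dim ker(I - K) = dim ker((I - K)^*). We are in the second case, so we need both kernels. Kernel of I - K: (I - K) u = u - u (v·u) = u - u = 0, so ker(I - K) = span{u} = span{(1, -1, 2)} (it is exactly 1-dimensional because rank(I - K) = 2). Kernel of the adjoint: K is real, so (I - K)^* = I - K^T = I - v u^T, and (I - v u^T) v = v - v (u·v) = 0; hence ker((I - K)^*) = span{v} = span{(-8, -3, 3)}. Therefore (I - K) x = y is solvable iff <y, v> = 0, i.e. iff -8y_1 - 3y_2 + 3y_3 = 0. When this holds, K y = u (v·y) = 0, so (I - K) y = y and x = y is a particular solution; the full solution set is the line x = y + c·u = y + c·(1, -1, 2), c ∈ C.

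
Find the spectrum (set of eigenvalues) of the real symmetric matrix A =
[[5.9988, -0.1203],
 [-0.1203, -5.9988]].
sigma(A) ≈ {-6, 6}

A is real symmetric, so its spectrum consists of real eigenvalues. Expanding the characteristic polynomial of the displayed matrix gives
  det(λ I - A) = p(λ) = λ^2 + (0)λ + (-36).
Solving p(λ) = 0 yields eigenvalues ≈ -6, 6. (A is shown rounded to 4 decimals, so these recover the underlying integer eigenvalues to within that precision.)
Verification: the trace of A = 0 equals the sum of eigenvalues 0, and det(A) ≈ -36.0001 matches the eigenvalue product -36.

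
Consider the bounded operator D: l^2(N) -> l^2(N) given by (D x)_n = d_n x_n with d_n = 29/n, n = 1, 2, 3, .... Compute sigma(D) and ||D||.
sigma(D) = {29/n : n ≥ 1} ∪ {0}; ||D|| = 29

A bounded diagonal operator on l^2 with diagonal entries d_n has spectrum equal to the closure of {d_n : n ≥ 1}: every d_n is an eigenvalue (with eigenvector e_n), so {d_n} ⊂ sigma(D); the spectrum is closed, so its closure is too; and for lambda not in the closure, (D - lambda I) has bounded inverse (the diagonal entries 1/(d_n - lambda) are bounded). For our sequence d_n = 29/n, n = 1, 2, 3, ...:
  - {d_n} = {29/n : n ≥ 1}; the only limit point is 0
  - closure = {29/n : n ≥ 1} ∪ {0}
For the norm: a diagonal operator has ||D|| = sup_n |d_n|. Here d_n = 29/n is positive and decreasing, so sup_n |d_n| = d_1 = 29. So ||D|| = 29.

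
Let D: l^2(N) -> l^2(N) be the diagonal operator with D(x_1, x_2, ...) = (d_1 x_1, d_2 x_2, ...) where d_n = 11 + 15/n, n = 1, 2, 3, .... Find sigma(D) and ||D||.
sigma(D) = {11 + 15/n : n ≥ 1} ∪ {11}; ||D|| = 26

A bounded diagonal operator on l^2 with diagonal entries d_n has spectrum equal to the closure of {d_n : n ≥ 1}: every d_n is an eigenvalue (with eigenvector e_n), so {d_n} ⊂ sigma(D); the spectrum is closed, so its closure is too; and for lambda not in the closure, (D - lambda I) has bounded inverse (the diagonal entries 1/(d_n - lambda) are bounded). For our sequence d_n = 11 + 15/n, n = 1, 2, 3, ...:
  - {d_n} = {11 + 15/n : n ≥ 1}; the only limit point is 11
  - closure = {11 + 15/n : n ≥ 1} ∪ {11}
For the norm: a diagonal operator has ||D|| = sup_n |d_n|. Here d_n = 11 + 15/n is positive and decreasing, so sup_n |d_n| = d_1 = 11 + 15 = 26. So ||D|| = 26.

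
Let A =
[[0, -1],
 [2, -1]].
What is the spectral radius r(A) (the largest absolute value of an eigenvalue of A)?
r(A) = sqrt(2) ≈ 1.4142

The eigenvalues of A are the roots of its characteristic polynomial. With M = A (coefficients from the trace and determinant):
  p(λ) = det(λ I - M) = λ^2 + λ + 2.
For λ^2 + λ + 2 the discriminant is -7. It is negative, so the roots are the complex-conjugate pair λ = -1/2 ± (sqrt(7)/2) i ≈ -0.5 ± 1.3229i. For a conjugate pair the product of the roots equals the constant term, so |λ|^2 = 2 and |λ| = sqrt(2) ≈ 1.4142.
Thus the eigenvalues (to 4 decimals) are -0.5 ± 1.3229i (modulus 1.4142). The spectral radius is the largest modulus: r(A) = sqrt(2) ≈ 1.4142. (Cross-check: r(A) ≤ ||A||_2 ≈ 2.2882; equality holds whenever A is normal, though it can also hold for some non-normal A.)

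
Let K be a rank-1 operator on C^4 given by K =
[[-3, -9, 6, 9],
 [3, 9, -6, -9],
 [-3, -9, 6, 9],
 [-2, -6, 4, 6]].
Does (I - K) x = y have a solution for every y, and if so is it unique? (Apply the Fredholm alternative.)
(I - K) is invertible (det(I - K) = -17 ≠ 0), so for every y in C^4 the equation (I - K) x = y has a unique solution.

K has rank 1, so it is an outer product K = u v^T: every row of K is a multiple of one row vector. Reading off the entries, u = (-3, 3, -3, -2) and v = (1, 3, -2, -3) (row i of K equals u_i·v^T). A rank-one matrix u v^T satisfies K u = u (v·u) and kills the (3)-dimensional subspace v^⊥, so its characteristic polynomial is lambda^3 (lambda - v·u) with v·u = tr K = 18. Hence the eigenvalues of I - K are 1 (multiplicity 3) and 1 - (18) = -17, so det(I - K) = -17. (Direct check: I - K =
[[4, 9, -6, -9],
 [-3, -8, 6, 9],
 [3, 9, -5, -9],
 [2, 6, -4, -5]]
has determinant -17.) The finite-dimensional Fredholm alternative says: either (I - K) is invertible, or ker(I - K) ≠ {0} and then range(I - K) = ker((I - K)^*)^⊥, with dim ker(I - K) = dim ker((I - K)^*). Since det(I - K) ≠ 0, 1 is not an eigenvalue of K and ker(I - K) = {0}, so we are in the first case: for every y there is a unique x = (I - K)^(-1) y. Explicitly, by the Sherman–Morrison formula, (I - u v^T)^(-1) = I + u v^T/(1 - v·u), i.e. (I - K)^(-1) = I + K/(-17).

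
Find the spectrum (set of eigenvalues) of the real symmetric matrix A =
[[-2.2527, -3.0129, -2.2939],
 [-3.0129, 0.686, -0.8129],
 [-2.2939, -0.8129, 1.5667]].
sigma(A) ≈ {-5, 2, 3}

A is real symmetric, so its spectrum consists of real eigenvalues. Expanding the characteristic polynomial of the displayed matrix gives
  det(λ I - A) = p(λ) = λ^3 + (0)λ^2 + (-19)λ + (30).
Solving p(λ) = 0 yields eigenvalues ≈ -5, 2, 3. (A is shown rounded to 4 decimals, so these recover the underlying integer eigenvalues to within that precision.)
Verification: the trace of A = 0 equals the sum of eigenvalues 0, and det(A) ≈ -30.0004 matches the eigenvalue product -30.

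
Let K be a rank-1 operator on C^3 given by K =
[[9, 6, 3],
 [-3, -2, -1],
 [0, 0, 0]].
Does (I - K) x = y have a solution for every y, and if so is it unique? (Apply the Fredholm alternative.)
(I - K) is invertible (det(I - K) = -6 ≠ 0), so for every y in C^3 the equation (I - K) x = y has a unique solution.

K has rank 1, so it is an outer product K = u v^T: every row of K is a multiple of one row vector. Reading off the entries, u = (3, -1, 0) and v = (3, 2, 1) (row i of K equals u_i·v^T). A rank-one matrix u v^T satisfies K u = u (v·u) and kills the (2)-dimensional subspace v^⊥, so its characteristic polynomial is lambda^2 (lambda - v·u) with v·u = tr K = 7. Hence the eigenvalues of I - K are 1 (multiplicity 2) and 1 - (7) = -6, so det(I - K) = -6. (Direct check: I - K =
[[-8, -6, -3],
 [3, 3, 1],
 [0, 0, 1]]
has determinant -6.) The finite-dimensional Fredholm alternative says: either (I - K) is invertible, or ker(I - K) ≠ {0} and then range(I - K) = ker((I - K)^*)^⊥, with dim ker(I - K) = dim ker((I - K)^*). Since det(I - K) ≠ 0, 1 is not an eigenvalue of K and ker(I - K) = {0}, so we are in the first case: for every y there is a unique x = (I - K)^(-1) y. Explicitly, by the Sherman–Morrison formula, (I - u v^T)^(-1) = I + u v^T/(1 - v·u), i.e. (I - K)^(-1) = I + K/(-6).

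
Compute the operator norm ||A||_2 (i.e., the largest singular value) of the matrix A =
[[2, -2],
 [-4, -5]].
||A||_2 = sqrt((49 + sqrt(1105))/2) ≈ 6.4125 (= sqrt(largest eigenvalue of A^T A))

||A||_2 = sigma_max(A) = sqrt(lambda_max(A^T A)). Form the symmetric matrix M = A^T A =
[[20, 16],
 [16, 29]].
Its characteristic polynomial (trace, determinant of M give the coefficients) is
  p(λ) = det(λ I - M) = λ^2 - 49λ + 324.
For λ^2 - 49λ + 324 the discriminant is 1105. It is nonnegative but not a perfect square, so the roots are real and irrational: λ = (49 ± sqrt(1105))/2 ≈ 41.1208, 7.8792.
So the eigenvalues of A^T A are ≈ 7.8792, 41.1208 (all ≥ 0, as they must be for A^T A). The largest is λ_max = (49 + sqrt(1105))/2 ≈ 41.1208, hence ||A||_2 = sqrt(λ_max) = sqrt((49 + sqrt(1105))/2) ≈ 6.4125.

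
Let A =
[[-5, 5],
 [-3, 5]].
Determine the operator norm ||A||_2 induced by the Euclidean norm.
||A||_2 = sqrt((84 + sqrt(6656))/2) ≈ 9.099 (= sqrt(largest eigenvalue of A^T A))

||A||_2 = sigma_max(A) = sqrt(lambda_max(A^T A)). Form the symmetric matrix M = A^T A =
[[34, -40],
 [-40, 50]].
Its characteristic polynomial (trace, determinant of M give the coefficients) is
  p(λ) = det(λ I - M) = λ^2 - 84λ + 100.
For λ^2 - 84λ + 100 the discriminant is 6656. It is nonnegative but not a perfect square, so the roots are real and irrational: λ = (84 ± sqrt(6656))/2 ≈ 82.7922, 1.2078.
So the eigenvalues of A^T A are ≈ 1.2078, 82.7922 (all ≥ 0, as they must be for A^T A). The largest is λ_max = (84 + sqrt(6656))/2 ≈ 82.7922, hence ||A||_2 = sqrt(λ_max) = sqrt((84 + sqrt(6656))/2) ≈ 9.099.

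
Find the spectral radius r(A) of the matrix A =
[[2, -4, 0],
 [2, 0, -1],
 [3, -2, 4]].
r(A) ≈ 4.8175

The eigenvalues of A are the roots of its characteristic polynomial. With M = A (coefficients from the trace, the sum of principal 2x2 minors, and det A):
  p(λ) = det(λ I - M) = λ^3 - 6λ^2 + 14λ - 40.
No integer candidate from the rational root theorem (±divisors of 40) is a root, so the roots are irrational. The cubic discriminant is Δ = -21200 < 0, so there is one real root and a complex-conjugate pair. p(4) = -16 and p(5) = 5 have opposite signs, so a root lies in (4, 5); Newton's method refines it to λ ≈ 4.8175. Dividing out (λ - (4.8175)) leaves approximately λ^2 - 1.1825λ + 8.3031. For λ^2 - 1.1825λ + 8.3031 the discriminant is -31.8141. It is negative, so the remaining roots are the complex-conjugate pair λ ≈ 0.5913 ± 2.8202i. Their product equals the constant term, so |λ|^2 ≈ 8.3031 and |λ| ≈ 2.8815.
Thus the eigenvalues (to 4 decimals) are 4.8175 (modulus 4.8175); 0.5913 ± 2.8202i (modulus 2.8815). The spectral radius is the largest modulus: r(A) ≈ 4.8175. (Cross-check: r(A) ≤ ||A||_2 ≈ 6.2978; equality holds whenever A is normal, though it can also hold for some non-normal A.)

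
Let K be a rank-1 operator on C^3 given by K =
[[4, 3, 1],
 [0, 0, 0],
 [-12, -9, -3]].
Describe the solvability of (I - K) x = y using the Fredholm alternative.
(I - K) is singular (det(I - K) = 0, i.e. 1 ∈ sigma(K)). (I - K) x = y is solvable iff y ⊥ ker((I - K)^*) = span{(4, 3, 1)}, i.e. iff 4y_1 + 3y_2 + y_3 = 0. When solvable, the solutions are x = y + c·(1, 0, -3), c arbitrary (ker(I - K) = span{(1, 0, -3)}, dimension 1).

K has rank 1, so it is an outer product K = u v^T: every row of K is a multiple of one row vector. Reading off the entries, u = (1, 0, -3) and v = (4, 3, 1) (row i of K equals u_i·v^T). A rank-one matrix u v^T satisfies K u = u (v·u) and kills the (2)-dimensional subspace v^⊥, so its characteristic polynomial is lambda^2 (lambda - v·u) with v·u = tr K = 1. Hence the eigenvalues of I - K are 1 (multiplicity 2) and 1 - (1) = 0, so det(I - K) = 0. (Direct check: I - K =
[[-3, -3, -1],
 [0, 1, 0],
 [12, 9, 4]]
has determinant 0.) So 1 is an eigenvalue of K and (I - K) is not invertible. The finite-dimensional Fredholm alternative says: either (I - K) is invertible, or ker(I - K) ≠ {0} and then range(I - K) = ker((I - K)^*)^⊥, with dim ker(I - K) = dim ker((I - K)^*). We are in the second case, so we need both kernels. Kernel of I - K: (I - K) u = u - u (v·u) = u - u = 0, so ker(I - K) = span{u} = span{(1, 0, -3)} (it is exactly 1-dimensional because rank(I - K) = 2). Kernel of the adjoint: K is real, so (I - K)^* = I - K^T = I - v u^T, and (I - v u^T) v = v - v (u·v) = 0; hence ker((I - K)^*) = span{v} = span{(4, 3, 1)}. Therefore (I - K) x = y is solvable iff <y, v> = 0, i.e. iff 4y_1 + 3y_2 + y_3 = 0. When this holds, K y = u (v·y) = 0, so (I - K) y = y and x = y is a particular solution; the full solution set is the line x = y + c·u = y + c·(1, 0, -3), c ∈ C.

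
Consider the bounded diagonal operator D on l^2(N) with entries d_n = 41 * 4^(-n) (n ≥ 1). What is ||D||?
||D|| = 41/4 (attained at n = 1)

For D diagonal, ||D|| = sup_n |d_n|. The sequence d_n = 41 * 4^(-n) is positive and strictly decreasing (ratio 4^(-1) < 1), so the supremum is d_1 = 41/4. Hence ||D|| = 41/4.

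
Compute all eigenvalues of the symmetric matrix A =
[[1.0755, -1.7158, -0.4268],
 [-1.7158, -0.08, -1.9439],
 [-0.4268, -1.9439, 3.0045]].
sigma(A) ≈ {-2, 2, 4}

A is real symmetric, so its spectrum consists of real eigenvalues. Expanding the characteristic polynomial of the displayed matrix gives
  det(λ I - A) = p(λ) = λ^3 + (-4)λ^2 + (-4)λ + (16).
Solving p(λ) = 0 yields eigenvalues ≈ -2, 2, 4. (A is shown rounded to 4 decimals, so these recover the underlying integer eigenvalues to within that precision.)
Verification: the trace of A = 4 equals the sum of eigenvalues 4, and det(A) ≈ -16.0002 matches the eigenvalue product -16.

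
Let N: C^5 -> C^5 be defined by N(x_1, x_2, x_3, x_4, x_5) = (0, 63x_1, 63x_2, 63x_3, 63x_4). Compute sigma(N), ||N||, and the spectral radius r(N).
sigma(N) = {0}; ||N|| = 63; r(N) = 0. (N is nilpotent with N^5 = 0.)

On C^5, N is a strictly lower-triangular matrix with 63 on the subdiagonal and zeros elsewhere, so its characteristic polynomial is lambda^5 and every eigenvalue is 0: sigma(N) = {0}. For the operator norm, N e_i = 63e_{i+1} for i = 1, ..., 4 and N e_5 = 0, so the singular values of N are 63 (with multiplicity 4) and 0; hence ||N|| = 63. The spectral radius r(N) = max|lambda| = 0. Note ||N|| > r(N) — characteristic of non-normal nilpotent operators. Indeed N^5 = 0.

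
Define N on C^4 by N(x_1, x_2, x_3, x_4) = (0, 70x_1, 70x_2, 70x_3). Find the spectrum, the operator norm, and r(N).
sigma(N) = {0}; ||N|| = 70; r(N) = 0. (N is nilpotent with N^4 = 0.)

On C^4, N is a strictly lower-triangular matrix with 70 on the subdiagonal and zeros elsewhere, so its characteristic polynomial is lambda^4 and every eigenvalue is 0: sigma(N) = {0}. For the operator norm, N e_i = 70e_{i+1} for i = 1, ..., 3 and N e_4 = 0, so the singular values of N are 70 (with multiplicity 3) and 0; hence ||N|| = 70. The spectral radius r(N) = max|lambda| = 0. Note ||N|| > r(N) — characteristic of non-normal nilpotent operators. Indeed N^4 = 0.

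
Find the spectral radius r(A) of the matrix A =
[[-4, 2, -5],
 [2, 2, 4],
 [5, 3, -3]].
r(A) ≈ 6.2485

The eigenvalues of A are the roots of its characteristic polynomial. With M = A (coefficients from the trace, the sum of principal 2x2 minors, and det A):
  p(λ) = det(λ I - M) = λ^3 + 5λ^2 + 7λ - 144.
No integer candidate from the rational root theorem (±divisors of 144) is a root, so the roots are irrational. The cubic discriminant is Δ = -578739 < 0, so there is one real root and a complex-conjugate pair. p(3) = -51 and p(4) = 28 have opposite signs, so a root lies in (3, 4); Newton's method refines it to λ ≈ 3.6882. Dividing out (λ - (3.6882)) leaves approximately λ^2 + 8.6882λ + 39.0436. For λ^2 + 8.6882λ + 39.0436 the discriminant is -80.6899. It is negative, so the remaining roots are the complex-conjugate pair λ ≈ -4.3441 ± 4.4914i. Their product equals the constant term, so |λ|^2 ≈ 39.0436 and |λ| ≈ 6.2485.
Thus the eigenvalues (to 4 decimals) are 3.6882 (modulus 3.6882); -4.3441 ± 4.4914i (modulus 6.2485). The spectral radius is the largest modulus: r(A) ≈ 6.2485. (Cross-check: r(A) ≤ ||A||_2 ≈ 7.7975; equality holds whenever A is normal, though it can also hold for some non-normal A.)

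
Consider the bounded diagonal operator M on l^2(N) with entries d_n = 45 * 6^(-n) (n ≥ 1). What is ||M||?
||M|| = 15/2 (attained at n = 1)

For M diagonal, ||M|| = sup_n |d_n|. The sequence d_n = 45 * 6^(-n) is positive and strictly decreasing (ratio 6^(-1) < 1), so the supremum is d_1 = 45/6 = 15/2. Hence ||M|| = 15/2.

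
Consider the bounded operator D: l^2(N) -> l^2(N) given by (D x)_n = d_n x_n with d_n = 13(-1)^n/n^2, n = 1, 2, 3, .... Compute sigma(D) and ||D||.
sigma(D) = {13(-1)^n/n^2 : n ≥ 1} ∪ {0}; ||D|| = 13

A bounded diagonal operator on l^2 with diagonal entries d_n has spectrum equal to the closure of {d_n : n ≥ 1}: every d_n is an eigenvalue (with eigenvector e_n), so {d_n} ⊂ sigma(D); the spectrum is closed, so its closure is too; and for lambda not in the closure, (D - lambda I) has bounded inverse (the diagonal entries 1/(d_n - lambda) are bounded). For our sequence d_n = 13(-1)^n/n^2, n = 1, 2, 3, ...:
  - {d_n} = {13(-1)^n/n^2 : n ≥ 1}; the only limit point is 0
  - closure = {13(-1)^n/n^2 : n ≥ 1} ∪ {0}
For the norm: a diagonal operator has ||D|| = sup_n |d_n|. Here |d_n| = 13/n^2 is decreasing, so sup_n |d_n| = |d_1| = 13. So ||D|| = 13.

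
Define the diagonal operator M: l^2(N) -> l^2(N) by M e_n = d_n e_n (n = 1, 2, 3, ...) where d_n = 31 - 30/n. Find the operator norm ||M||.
||M|| = 31

For a diagonal operator on l^2 with entries d_n, ||M|| = sup_n |d_n|. Here d_1 = 1, d_2 = 16, ..., and d_n = 31 - 30/n increases monotonically toward 31. All terms lie in [1, 31), so |d_n| = d_n and the supremum is the limit 31, which is not attained by any individual d_n. Hence ||M|| = 31.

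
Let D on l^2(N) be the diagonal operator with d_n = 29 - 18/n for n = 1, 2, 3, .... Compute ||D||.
||D|| = 29

For a diagonal operator on l^2 with entries d_n, ||D|| = sup_n |d_n|. Here d_1 = 11, d_2 = 20, ..., and d_n = 29 - 18/n increases monotonically toward 29. All terms lie in [11, 29), so |d_n| = d_n and the supremum is the limit 29, which is not attained by any individual d_n. Hence ||D|| = 29.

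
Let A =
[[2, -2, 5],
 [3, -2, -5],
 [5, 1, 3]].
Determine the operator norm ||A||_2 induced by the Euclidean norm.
||A||_2 ≈ 7.9383 (= sqrt(largest eigenvalue of A^T A))

||A||_2 = sigma_max(A) = sqrt(lambda_max(A^T A)). Form the symmetric matrix M = A^T A =
[[38, -5, 10],
 [-5, 9, 3],
 [10, 3, 59]].
Its characteristic polynomial (trace, sum of principal 2x2 minors, determinant of M give the coefficients) is
  p(λ) = det(λ I - M) = λ^3 - 106λ^2 + 2981λ - 17161.
No integer candidate from the rational root theorem (±divisors of 17161) is a root, so the roots are irrational. The cubic discriminant is Δ = 1786026889 > 0, so there are three distinct real roots. p(7) = -1145 and p(8) = 415 have opposite signs, so a root lies in (7, 8); Newton's method refines it to λ ≈ 7.7233. p(35) = 199 and p(36) = -565 have opposite signs, so a root lies in (35, 36); Newton's method refines it to λ ≈ 35.2604. p(63) = -25 and p(64) = 1591 have opposite signs, so a root lies in (63, 64); Newton's method refines it to λ ≈ 63.0163. Check (Vieta): the three roots sum to 106, matching tr M = 106.
So the eigenvalues of A^T A are ≈ 7.7233, 35.2604, 63.0163 (all ≥ 0, as they must be for A^T A). The largest is λ_max ≈ 63.0163, hence ||A||_2 = sqrt(λ_max) ≈ 7.9383.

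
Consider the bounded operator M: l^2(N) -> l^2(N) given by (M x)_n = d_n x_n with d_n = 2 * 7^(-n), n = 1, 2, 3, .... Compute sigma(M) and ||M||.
sigma(M) = {2 * 7^(-n) : n ≥ 1} ∪ {0}; ||M|| = 2/7

A bounded diagonal operator on l^2 with diagonal entries d_n has spectrum equal to the closure of {d_n : n ≥ 1}: every d_n is an eigenvalue (with eigenvector e_n), so {d_n} ⊂ sigma(M); the spectrum is closed, so its closure is too; and for lambda not in the closure, (M - lambda I) has bounded inverse (the diagonal entries 1/(d_n - lambda) are bounded). For our sequence d_n = 2 * 7^(-n), n = 1, 2, 3, ...:
  - {d_n} = {2 * 7^(-n) : n ≥ 1}; the only limit point is 0
  - closure = {2 * 7^(-n) : n ≥ 1} ∪ {0}
For the norm: a diagonal operator has ||M|| = sup_n |d_n|. Here d_n = 2 * 7^(-n) is positive and decreasing, so sup_n |d_n| = d_1 = 2/7. So ||M|| = 2/7.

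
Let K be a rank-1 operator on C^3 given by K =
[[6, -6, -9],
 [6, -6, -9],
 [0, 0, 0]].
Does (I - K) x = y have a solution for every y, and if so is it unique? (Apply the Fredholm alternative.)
(I - K) is invertible (det(I - K) = 1 ≠ 0), so for every y in C^3 the equation (I - K) x = y has a unique solution.

K has rank 1, so it is an outer product K = u v^T: every row of K is a multiple of one row vector. Reading off the entries, u = (3, 3, 0) and v = (2, -2, -3) (row i of K equals u_i·v^T). A rank-one matrix u v^T satisfies K u = u (v·u) and kills the (2)-dimensional subspace v^⊥, so its characteristic polynomial is lambda^2 (lambda - v·u) with v·u = tr K = 0. Hence the eigenvalues of I - K are 1 (multiplicity 2) and 1 - (0) = 1, so det(I - K) = 1. (Direct check: I - K =
[[-5, 6, 9],
 [-6, 7, 9],
 [0, 0, 1]]
has determinant 1.) The finite-dimensional Fredholm alternative says: either (I - K) is invertible, or ker(I - K) ≠ {0} and then range(I - K) = ker((I - K)^*)^⊥, with dim ker(I - K) = dim ker((I - K)^*). Since det(I - K) ≠ 0, 1 is not an eigenvalue of K and ker(I - K) = {0}, so we are in the first case: for every y there is a unique x = (I - K)^(-1) y. Explicitly, by the Sherman–Morrison formula, (I - u v^T)^(-1) = I + u v^T/(1 - v·u), i.e. (I - K)^(-1) = I + K.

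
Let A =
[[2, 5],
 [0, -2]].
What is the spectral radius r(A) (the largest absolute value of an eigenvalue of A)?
r(A) = 2

The eigenvalues of A are the roots of its characteristic polynomial. With M = A (coefficients from the trace and determinant):
  p(λ) = det(λ I - M) = λ^2 - 4.
For λ^2 - 4 the discriminant is 16. It is a perfect square (4^2), so the roots are rational: λ = (0 ± 4)/2 = 2, -2.
Thus the eigenvalues (to 4 decimals) are 2 (modulus 2); -2 (modulus 2). The spectral radius is the largest modulus: r(A) = 2. (Cross-check: r(A) ≤ ||A||_2 ≈ 5.7016; equality holds whenever A is normal, though it can also hold for some non-normal A.)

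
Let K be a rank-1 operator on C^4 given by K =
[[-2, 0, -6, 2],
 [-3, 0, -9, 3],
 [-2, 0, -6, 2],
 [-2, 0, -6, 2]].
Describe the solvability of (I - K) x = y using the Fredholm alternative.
(I - K) is invertible (det(I - K) = 7 ≠ 0), so for every y in C^4 the equation (I - K) x = y has a unique solution.

K has rank 1, so it is an outer product K = u v^T: every row of K is a multiple of one row vector. Reading off the entries, u = (2, 3, 2, 2) and v = (-1, 0, -3, 1) (row i of K equals u_i·v^T). A rank-one matrix u v^T satisfies K u = u (v·u) and kills the (3)-dimensional subspace v^⊥, so its characteristic polynomial is lambda^3 (lambda - v·u) with v·u = tr K = -6. Hence the eigenvalues of I - K are 1 (multiplicity 3) and 1 - (-6) = 7, so det(I - K) = 7. (Direct check: I - K =
[[3, 0, 6, -2],
 [3, 1, 9, -3],
 [2, 0, 7, -2],
 [2, 0, 6, -1]]
has determinant 7.) The finite-dimensional Fredholm alternative says: either (I - K) is invertible, or ker(I - K) ≠ {0} and then range(I - K) = ker((I - K)^*)^⊥, with dim ker(I - K) = dim ker((I - K)^*). Since det(I - K) ≠ 0, 1 is not an eigenvalue of K and ker(I - K) = {0}, so we are in the first case: for every y there is a unique x = (I - K)^(-1) y. Explicitly, by the Sherman–Morrison formula, (I - u v^T)^(-1) = I + u v^T/(1 - v·u), i.e. (I - K)^(-1) = I + K/(7).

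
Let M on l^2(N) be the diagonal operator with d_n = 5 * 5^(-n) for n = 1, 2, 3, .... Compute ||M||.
||M|| = 1 (attained at n = 1)

For M diagonal, ||M|| = sup_n |d_n|. The sequence d_n = 5 * 5^(-n) is positive and strictly decreasing (ratio 5^(-1) < 1), so the supremum is d_1 = 5/5 = 1. Hence ||M|| = 1.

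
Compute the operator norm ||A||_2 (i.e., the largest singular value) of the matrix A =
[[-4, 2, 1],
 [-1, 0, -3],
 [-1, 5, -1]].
||A||_2 ≈ 6.1522 (= sqrt(largest eigenvalue of A^T A))

||A||_2 = sigma_max(A) = sqrt(lambda_max(A^T A)). Form the symmetric matrix M = A^T A =
[[18, -13, 0],
 [-13, 29, -3],
 [0, -3, 11]].
Its characteristic polynomial (trace, sum of principal 2x2 minors, determinant of M give the coefficients) is
  p(λ) = det(λ I - M) = λ^3 - 58λ^2 + 861λ - 3721.
No integer candidate from the rational root theorem (±divisors of 3721) is a root, so the roots are irrational. The cubic discriminant is Δ = 7556969 > 0, so there are three distinct real roots. p(8) = -33 and p(9) = 59 have opposite signs, so a root lies in (8, 9); Newton's method refines it to λ ≈ 8.2861. p(11) = 63 and p(12) = -13 have opposite signs, so a root lies in (11, 12); Newton's method refines it to λ ≈ 11.8646. p(37) = -613 and p(38) = 117 have opposite signs, so a root lies in (37, 38); Newton's method refines it to λ ≈ 37.8493. Check (Vieta): the three roots sum to 58, matching tr M = 58.
So the eigenvalues of A^T A are ≈ 8.2861, 11.8646, 37.8493 (all ≥ 0, as they must be for A^T A). The largest is λ_max ≈ 37.8493, hence ||A||_2 = sqrt(λ_max) ≈ 6.1522.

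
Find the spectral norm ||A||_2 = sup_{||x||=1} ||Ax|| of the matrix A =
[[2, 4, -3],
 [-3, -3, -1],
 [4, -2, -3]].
||A||_2 ≈ 6.7086 (= sqrt(largest eigenvalue of A^T A))

||A||_2 = sigma_max(A) = sqrt(lambda_max(A^T A)). Form the symmetric matrix M = A^T A =
[[29, 9, -15],
 [9, 29, -3],
 [-15, -3, 19]].
Its characteristic polynomial (trace, sum of principal 2x2 minors, determinant of M give the coefficients) is
  p(λ) = det(λ I - M) = λ^3 - 77λ^2 + 1628λ - 8464.
No integer candidate from the rational root theorem (±divisors of 8464) is a root, so the roots are irrational. The cubic discriminant is Δ = 162421200 > 0, so there are three distinct real roots. p(7) = -498 and p(8) = 144 have opposite signs, so a root lies in (7, 8); Newton's method refines it to λ ≈ 7.7603. p(24) = 80 and p(25) = -264 have opposite signs, so a root lies in (24, 25); Newton's method refines it to λ ≈ 24.2345. p(45) = -4 and p(46) = 828 have opposite signs, so a root lies in (45, 46); Newton's method refines it to λ ≈ 45.0052. Check (Vieta): the three roots sum to 77, matching tr M = 77.
So the eigenvalues of A^T A are ≈ 7.7603, 24.2345, 45.0052 (all ≥ 0, as they must be for A^T A). The largest is λ_max ≈ 45.0052, hence ||A||_2 = sqrt(λ_max) ≈ 6.7086.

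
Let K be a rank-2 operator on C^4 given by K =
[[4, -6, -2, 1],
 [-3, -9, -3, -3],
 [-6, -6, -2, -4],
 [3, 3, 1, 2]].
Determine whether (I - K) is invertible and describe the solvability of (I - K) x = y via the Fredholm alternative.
(I - K) is invertible (det(I - K) = -72 ≠ 0), so for every y in C^4 the equation (I - K) x = y has a unique solution.

K has rank 2 and factors as K = U V^T = u1 v1^T + u2 v2^T with u1 = (3, 0, -2, 1), v1 = (2, 0, 0, 1), u2 = (2, 3, 2, -1), v2 = (-1, -3, -1, -1) (multiplying out reproduces the displayed K). The nonzero eigenvalues of U V^T coincide with those of the 2 x 2 matrix G = V^T U = [[v1·u1, v1·u2], [v2·u1, v2·u2]] = [[7, 3], [-2, -12]], and by the Sylvester determinant identity det(I_4 - U V^T) = det(I_2 - V^T U) = det([[-6, -3], [2, 13]]) = (-6)(13) - (-3)(2) = -72. (Direct check: I - K =
[[-3, 6, 2, -1],
 [3, 10, 3, 3],
 [6, 6, 3, 4],
 [-3, -3, -1, -1]]
has determinant -72.) The finite-dimensional Fredholm alternative says: either (I - K) is invertible, or ker(I - K) ≠ {0} and then range(I - K) = ker((I - K)^*)^⊥, with dim ker(I - K) = dim ker((I - K)^*). Since det(I - K) ≠ 0, 1 is not an eigenvalue of K and ker(I - K) = {0}, so we are in the first case: for every y there is a unique x = (I - K)^(-1) y. (Explicitly, by the Woodbury identity, (I - U V^T)^(-1) = I + U (I_2 - G)^(-1) V^T.)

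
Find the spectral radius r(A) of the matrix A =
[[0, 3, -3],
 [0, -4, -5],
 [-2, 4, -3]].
r(A) ≈ 6.1624

The eigenvalues of A are the roots of its characteristic polynomial. With M = A (coefficients from the trace, the sum of principal 2x2 minors, and det A):
  p(λ) = det(λ I - M) = λ^3 + 7λ^2 + 26λ - 54.
No integer candidate from the rational root theorem (±divisors of 54) is a root, so the roots are irrational. The cubic discriminant is Δ = -218728 < 0, so there is one real root and a complex-conjugate pair. p(1) = -20 and p(2) = 34 have opposite signs, so a root lies in (1, 2); Newton's method refines it to λ ≈ 1.422. Dividing out (λ - (1.422)) leaves approximately λ^2 + 8.422λ + 37.9757. For λ^2 + 8.422λ + 37.9757 the discriminant is -80.9734. It is negative, so the remaining roots are the complex-conjugate pair λ ≈ -4.211 ± 4.4993i. Their product equals the constant term, so |λ|^2 ≈ 37.9757 and |λ| ≈ 6.1624.
Thus the eigenvalues (to 4 decimals) are 1.422 (modulus 1.422); -4.211 ± 4.4993i (modulus 6.1624). The spectral radius is the largest modulus: r(A) ≈ 6.1624. (Cross-check: r(A) ≤ ||A||_2 ≈ 6.7426; equality holds whenever A is normal, though it can also hold for some non-normal A.)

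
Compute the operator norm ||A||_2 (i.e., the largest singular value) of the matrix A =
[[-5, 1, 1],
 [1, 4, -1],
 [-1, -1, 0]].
||A||_2 ≈ 5.33 (= sqrt(largest eigenvalue of A^T A))

||A||_2 = sigma_max(A) = sqrt(lambda_max(A^T A)). Form the symmetric matrix M = A^T A =
[[27, 0, -6],
 [0, 18, -3],
 [-6, -3, 2]].
Its characteristic polynomial (trace, sum of principal 2x2 minors, determinant of M give the coefficients) is
  p(λ) = det(λ I - M) = λ^3 - 47λ^2 + 531λ - 81.
No integer candidate from the rational root theorem (±divisors of 81) is a root, so the roots are irrational. The cubic discriminant is Δ = 26538192 > 0, so there are three distinct real roots. p(0) = -81 and p(1) = 404 have opposite signs, so a root lies in (0, 1); Newton's method refines it to λ ≈ 0.1547. p(18) = 81 and p(19) = -100 have opposite signs, so a root lies in (18, 19); Newton's method refines it to λ ≈ 18.4361. p(28) = -109 and p(29) = 180 have opposite signs, so a root lies in (28, 29); Newton's method refines it to λ ≈ 28.4093. Check (Vieta): the three roots sum to 47, matching tr M = 47.
So the eigenvalues of A^T A are ≈ 0.1547, 18.4361, 28.4093 (all ≥ 0, as they must be for A^T A). The largest is λ_max ≈ 28.4093, hence ||A||_2 = sqrt(λ_max) ≈ 5.33.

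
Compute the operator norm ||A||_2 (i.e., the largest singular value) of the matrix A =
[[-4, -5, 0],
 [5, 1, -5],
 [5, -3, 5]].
||A||_2 ≈ 8.4591 (= sqrt(largest eigenvalue of A^T A))

||A||_2 = sigma_max(A) = sqrt(lambda_max(A^T A)). Form the symmetric matrix M = A^T A =
[[66, 10, 0],
 [10, 35, -20],
 [0, -20, 50]].
Its characteristic polynomial (trace, sum of principal 2x2 minors, determinant of M give the coefficients) is
  p(λ) = det(λ I - M) = λ^3 - 151λ^2 + 6860λ - 84100.
No integer candidate from the rational root theorem (±divisors of 84100) is a root, so the roots are irrational. The cubic discriminant is Δ = 600797200 > 0, so there are three distinct real roots. p(19) = -1412 and p(20) = 700 have opposite signs, so a root lies in (19, 20); Newton's method refines it to λ ≈ 19.6587. p(59) = 388 and p(60) = -100 have opposite signs, so a root lies in (59, 60); Newton's method refines it to λ ≈ 59.7855. p(71) = -320 and p(72) = 284 have opposite signs, so a root lies in (71, 72); Newton's method refines it to λ ≈ 71.5558. Check (Vieta): the three roots sum to 151, matching tr M = 151.
So the eigenvalues of A^T A are ≈ 19.6587, 59.7855, 71.5558 (all ≥ 0, as they must be for A^T A). The largest is λ_max ≈ 71.5558, hence ||A||_2 = sqrt(λ_max) ≈ 8.4591.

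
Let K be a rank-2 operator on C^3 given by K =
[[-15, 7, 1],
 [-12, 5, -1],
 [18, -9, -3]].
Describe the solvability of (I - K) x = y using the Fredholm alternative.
(I - K) is invertible (det(I - K) = 26 ≠ 0), so for every y in C^3 the equation (I - K) x = y has a unique solution.

K has rank 2 and factors as K = U V^T = u1 v1^T + u2 v2^T with u1 = (-2, -1, 3), v1 = (3, -2, -2), u2 = (-3, -3, 3), v2 = (3, -1, 1) (multiplying out reproduces the displayed K). The nonzero eigenvalues of U V^T coincide with those of the 2 x 2 matrix G = V^T U = [[v1·u1, v1·u2], [v2·u1, v2·u2]] = [[-10, -9], [-2, -3]], and by the Sylvester determinant identity det(I_3 - U V^T) = det(I_2 - V^T U) = det([[11, 9], [2, 4]]) = (11)(4) - (9)(2) = 26. (Direct check: I - K =
[[16, -7, -1],
 [12, -4, 1],
 [-18, 9, 4]]
has determinant 26.) The finite-dimensional Fredholm alternative says: either (I - K) is invertible, or ker(I - K) ≠ {0} and then range(I - K) = ker((I - K)^*)^⊥, with dim ker(I - K) = dim ker((I - K)^*). Since det(I - K) ≠ 0, 1 is not an eigenvalue of K and ker(I - K) = {0}, so we are in the first case: for every y there is a unique x = (I - K)^(-1) y. (Explicitly, by the Woodbury identity, (I - U V^T)^(-1) = I + U (I_2 - G)^(-1) V^T.)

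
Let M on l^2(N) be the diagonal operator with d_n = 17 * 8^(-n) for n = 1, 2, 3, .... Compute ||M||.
||M|| = 17/8 (attained at n = 1)

For M diagonal, ||M|| = sup_n |d_n|. The sequence d_n = 17 * 8^(-n) is positive and strictly decreasing (ratio 8^(-1) < 1), so the supremum is d_1 = 17/8. Hence ||M|| = 17/8.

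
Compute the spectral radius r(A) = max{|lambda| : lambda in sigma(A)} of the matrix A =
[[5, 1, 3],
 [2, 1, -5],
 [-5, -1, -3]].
r(A) = (3 + sqrt(29))/2 ≈ 4.1926

The eigenvalues of A are the roots of its characteristic polynomial. With M = A (coefficients from the trace, the sum of principal 2x2 minors, and det A):
  p(λ) = det(λ I - M) = λ^3 - 3λ^2 - 5λ.
The constant term is 0, so λ = 0 is a root. Dividing out λ leaves p(λ) = λ(λ^2 - 3λ - 5). For λ^2 - 3λ - 5 the discriminant is 29. It is nonnegative but not a perfect square, so the roots are real and irrational: λ = (3 ± sqrt(29))/2 ≈ 4.1926, -1.1926.
Thus the eigenvalues (to 4 decimals) are 4.1926 (modulus 4.1926); -1.1926 (modulus 1.1926); 0 (modulus 0). The spectral radius is the largest modulus: r(A) = (3 + sqrt(29))/2 ≈ 4.1926. (Cross-check: r(A) ≤ ||A||_2 ≈ 8.4134; equality holds whenever A is normal, though it can also hold for some non-normal A.)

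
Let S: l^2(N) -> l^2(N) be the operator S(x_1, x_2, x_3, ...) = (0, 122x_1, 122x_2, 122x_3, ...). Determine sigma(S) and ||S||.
sigma(S) = closed disk {z in C : |z| ≤ 122}; ||S|| = 122

Note S = 122·U where U is the unit right shift (U x)_k = x_{k-1} (with x_0 := 0); so ||S|| = 122||U|| and sigma(S) = 122·sigma(U). ||S x||^2 = sum_{k≥1} |122x_k|^2 = 14884||x||^2, so ||S|| = 122 and sigma(S) ⊂ {|z| ≤ 122}. For any |lambda| < 122, the equation (S - lambda I) x = 0 forces x_1 = 0, then 122x_k = lambda x_{k+1} ⇒ x = 0, so S has no eigenvalues. But (S - lambda I) is not surjective for |lambda| < 122: solving (S - lambda I) x = e_1 would require x_n proportional to (lambda/122)^(-n), which is not in l^2. So every |lambda| < 122 lies in the residual spectrum. The boundary |lambda| = 122 is in the approximate point spectrum (the spectrum is closed). Hence sigma(S) is the closed disk of radius 122.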